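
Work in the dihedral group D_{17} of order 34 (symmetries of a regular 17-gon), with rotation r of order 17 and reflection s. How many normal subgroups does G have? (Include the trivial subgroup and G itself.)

3

G has 20 subgroups. Checking conjugation-invariance by order — order 1: 1/1 normal; order 2: 0/17 normal; order 17: 1/1 normal; order 34: 1/1 normal.
Total normal subgroups: 3.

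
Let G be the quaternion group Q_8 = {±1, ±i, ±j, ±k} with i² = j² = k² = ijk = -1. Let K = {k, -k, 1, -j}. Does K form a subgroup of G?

-j ∈ K but its inverse j ∉ K, so K is not a subgroup.

No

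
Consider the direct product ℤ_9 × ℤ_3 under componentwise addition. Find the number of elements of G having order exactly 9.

An element (a,b) has order lcm(ord(a), ord(b)); count pairs with lcm equal to 9.
Enumerating gives 18 such elements.

18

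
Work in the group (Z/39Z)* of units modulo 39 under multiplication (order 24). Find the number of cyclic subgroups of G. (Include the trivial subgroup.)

12

Each element a generates a cyclic subgroup ⟨a⟩; distinct elements may generate the same one (a cyclic group of order d has φ(d) generators).
Cyclic subgroups by order — order 1: 1; order 2: 3; order 3: 1; order 4: 2; order 6: 3; order 12: 2.
Total: 12.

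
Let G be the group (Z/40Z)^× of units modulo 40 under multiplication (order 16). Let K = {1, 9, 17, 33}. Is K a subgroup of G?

Yes

|K| = 4 divides |G| = 16, consistent with Lagrange.
K contains the identity, every element's inverse is in K, and K is closed under ·: it is a subgroup.
In fact K = ⟨33⟩.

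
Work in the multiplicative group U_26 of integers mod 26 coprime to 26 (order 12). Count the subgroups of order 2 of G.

1

|G| = 12 and 2 | 12, so subgroups of order 2 are possible by Lagrange.
The subgroups of order 2 are: {1, 25}.
So G has 1 subgroup of order 2.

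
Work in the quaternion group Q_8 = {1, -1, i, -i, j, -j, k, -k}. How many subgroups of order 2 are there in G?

1

|G| = 8 and 2 | 8, so subgroups of order 2 are possible by Lagrange.
The subgroups of order 2 are: {1, -1}.
So G has 1 subgroup of order 2.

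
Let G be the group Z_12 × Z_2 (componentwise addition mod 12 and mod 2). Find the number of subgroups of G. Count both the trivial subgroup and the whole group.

16

|G| = 24, so by Lagrange every subgroup order divides 24. Divisors: 1, 2, 3, 4, 6, 8, 12, 24.
Subgroups by order — order 1: 1; order 2: 3; order 3: 1; order 4: 3; order 6: 3; order 8: 1; order 12: 3; order 24: 1.
Total: 1 + 3 + 1 + 3 + 3 + 1 + 3 + 1 = 16.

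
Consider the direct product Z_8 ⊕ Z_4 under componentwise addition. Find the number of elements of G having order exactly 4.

12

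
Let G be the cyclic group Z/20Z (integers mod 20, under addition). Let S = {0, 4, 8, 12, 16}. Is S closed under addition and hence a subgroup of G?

Yes

|S| = 5 divides |G| = 20, consistent with Lagrange.
S contains the identity, every element's inverse is in S, and S is closed under +: it is a subgroup.
In fact S = ⟨16⟩.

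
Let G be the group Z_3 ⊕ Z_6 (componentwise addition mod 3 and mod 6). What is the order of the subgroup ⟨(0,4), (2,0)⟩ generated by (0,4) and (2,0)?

9

|⟨(0,4)⟩| = 3 and |⟨(2,0)⟩| = 3, so |H| is a multiple of lcm(3, 3) = 3 and divides |G| = 18.
Closing under the operation: H = {(0,0), (0,2), (0,4), (1,0), (1,2), (1,4), (2,0), (2,2), (2,4)}, so |H| = 9.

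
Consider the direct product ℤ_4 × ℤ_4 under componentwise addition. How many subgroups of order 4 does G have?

|G| = 16 and 4 | 16, so subgroups of order 4 are possible by Lagrange.
The subgroups of order 4 are: {(0,0), (0,1), (0,2), (0,3)}; {(0,0), (0,2), (2,0), (2,2)}; {(0,0), (0,2), (2,1), (2,3)}; {(0,0), (1,0), (2,0), (3,0)}; … (7 in all).
So G has 7 subgroups of order 4.

7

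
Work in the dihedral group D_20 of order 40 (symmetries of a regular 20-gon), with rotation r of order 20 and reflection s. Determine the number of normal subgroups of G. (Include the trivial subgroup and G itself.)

9

G has 48 subgroups. Checking conjugation-invariance by order — order 1: 1/1 normal; order 2: 1/21 normal; order 4: 1/11 normal; order 5: 1/1 normal; order 8: 0/5 normal; order 10: 1/5 normal; order 20: 3/3 normal; order 40: 1/1 normal.
Total normal subgroups: 9.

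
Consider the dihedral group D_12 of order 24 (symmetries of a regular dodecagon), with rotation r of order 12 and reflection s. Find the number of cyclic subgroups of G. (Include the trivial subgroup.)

18

Group the elements of G by the cyclic subgroup they generate; each cyclic subgroup of order d accounts for φ(d) elements.
Cyclic subgroups by order — order 1: 1; order 2: 13; order 3: 1; order 4: 1; order 6: 1; order 12: 1.
Total: 18.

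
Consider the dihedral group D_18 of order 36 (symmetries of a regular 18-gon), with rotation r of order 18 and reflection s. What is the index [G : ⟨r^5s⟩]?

|⟨r^5s⟩| = 2 and |G| = 36.
By Lagrange, [G : H] = |G|/|H| = 36/2 = 18.

18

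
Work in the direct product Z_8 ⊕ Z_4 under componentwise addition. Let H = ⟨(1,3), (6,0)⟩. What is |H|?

|⟨(1,3)⟩| = 8 and |⟨(6,0)⟩| = 4, so |H| is a multiple of lcm(8, 4) = 8 and divides |G| = 32.
Closing under the operation: H = {(0,0), (0,2), (1,1), (1,3), (2,0), (2,2), (3,1), (3,3), (4,0), (4,2), (5,1), (5,3), (6,0), (6,2), (7,1), (7,3)}, so |H| = 16.

16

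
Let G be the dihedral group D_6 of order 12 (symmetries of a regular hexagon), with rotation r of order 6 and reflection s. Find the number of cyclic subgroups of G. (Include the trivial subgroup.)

Group the elements of G by the cyclic subgroup they generate; each cyclic subgroup of order d accounts for φ(d) elements.
Cyclic subgroups by order — order 1: 1; order 2: 7; order 3: 1; order 6: 1.
Total: 10.

10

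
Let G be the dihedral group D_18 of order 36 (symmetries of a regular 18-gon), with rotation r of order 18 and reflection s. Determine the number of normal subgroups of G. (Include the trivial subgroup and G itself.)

9

G has 45 subgroups. Checking conjugation-invariance by order — order 1: 1/1 normal; order 2: 1/19 normal; order 3: 1/1 normal; order 4: 0/9 normal; order 6: 1/7 normal; order 9: 1/1 normal; order 12: 0/3 normal; order 18: 3/3 normal; order 36: 1/1 normal.
Total normal subgroups: 9.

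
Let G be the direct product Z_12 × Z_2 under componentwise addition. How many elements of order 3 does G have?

2

An element (a,b) has order lcm(ord(a), ord(b)); count pairs with lcm equal to 3.
Enumerating gives 2 such elements.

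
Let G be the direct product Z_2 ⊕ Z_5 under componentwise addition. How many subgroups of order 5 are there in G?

1

|G| = 10 and 5 | 10, so subgroups of order 5 are possible by Lagrange.
The subgroups of order 5 are: {(0,0), (0,1), (0,2), (0,3), (0,4)}.
So G has 1 subgroup of order 5.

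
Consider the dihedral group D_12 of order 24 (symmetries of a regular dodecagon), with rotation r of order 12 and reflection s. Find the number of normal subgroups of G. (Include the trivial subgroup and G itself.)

G has 34 subgroups. Checking conjugation-invariance by order — order 1: 1/1 normal; order 2: 1/13 normal; order 3: 1/1 normal; order 4: 1/7 normal; order 6: 1/5 normal; order 8: 0/3 normal; order 12: 3/3 normal; order 24: 1/1 normal.
Total normal subgroups: 9.

9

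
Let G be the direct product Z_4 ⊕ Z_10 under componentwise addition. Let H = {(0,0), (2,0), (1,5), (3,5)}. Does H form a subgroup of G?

Yes

|H| = 4 divides |G| = 40, consistent with Lagrange.
H contains the identity, every element's inverse is in H, and H is closed under +: it is a subgroup.
In fact H = ⟨(1,5)⟩.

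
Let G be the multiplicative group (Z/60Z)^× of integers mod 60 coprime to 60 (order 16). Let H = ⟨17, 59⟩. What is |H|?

|⟨17⟩| = 4 and |⟨59⟩| = 2, so |H| is a multiple of lcm(4, 2) = 4 and divides |G| = 16.
Closing under the operation: H = {1, 7, 11, 17, 43, 49, 53, 59}, so |H| = 8.

8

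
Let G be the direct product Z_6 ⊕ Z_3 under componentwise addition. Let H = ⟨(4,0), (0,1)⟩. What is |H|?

9

|⟨(4,0)⟩| = 3 and |⟨(0,1)⟩| = 3, so |H| is a multiple of lcm(3, 3) = 3 and divides |G| = 18.
Closing under the operation: H = {(0,0), (0,1), (0,2), (2,0), (2,1), (2,2), (4,0), (4,1), (4,2)}, so |H| = 9.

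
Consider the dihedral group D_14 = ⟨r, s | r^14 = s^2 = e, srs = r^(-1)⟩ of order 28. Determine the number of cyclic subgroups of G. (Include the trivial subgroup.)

18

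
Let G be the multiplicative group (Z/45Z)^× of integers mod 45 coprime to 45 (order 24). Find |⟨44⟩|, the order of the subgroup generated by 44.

Compute successive powers of 44 mod 45: 44, 1; 44^2 ≡ 1 (mod 45).
So |⟨44⟩| = 2.

2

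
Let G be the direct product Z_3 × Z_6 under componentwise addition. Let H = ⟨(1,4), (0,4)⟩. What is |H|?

|⟨(1,4)⟩| = 3 and |⟨(0,4)⟩| = 3, so |H| is a multiple of lcm(3, 3) = 3 and divides |G| = 18.
Closing under the operation: H = {(0,0), (0,2), (0,4), (1,0), (1,2), (1,4), (2,0), (2,2), (2,4)}, so |H| = 9.

9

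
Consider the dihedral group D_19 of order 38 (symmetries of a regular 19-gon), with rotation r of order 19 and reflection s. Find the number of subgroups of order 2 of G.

19

|G| = 38 and 2 | 38, so subgroups of order 2 are possible by Lagrange.
The subgroups of order 2 are: {e, r^10s}; {e, r^11s}; {e, r^12s}; {e, r^13s}; … (19 in all).
So G has 19 subgroups of order 2.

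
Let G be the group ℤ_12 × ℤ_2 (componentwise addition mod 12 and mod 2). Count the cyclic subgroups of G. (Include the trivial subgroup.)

12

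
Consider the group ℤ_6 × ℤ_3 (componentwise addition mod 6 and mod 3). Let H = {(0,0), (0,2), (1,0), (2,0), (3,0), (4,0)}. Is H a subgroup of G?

(0,2) ∈ H but its inverse (0,1) ∉ H, so H is not a subgroup.

No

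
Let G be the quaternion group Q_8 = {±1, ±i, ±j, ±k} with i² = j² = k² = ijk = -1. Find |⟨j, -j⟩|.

4

|⟨j⟩| = 4 and |⟨-j⟩| = 4, so |H| is a multiple of lcm(4, 4) = 4 and divides |G| = 8.
Closing under the operation: H = {1, -1, j, -j}, so |H| = 4.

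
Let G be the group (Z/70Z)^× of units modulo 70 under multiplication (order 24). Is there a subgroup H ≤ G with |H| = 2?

Yes

2 | 24. A subgroup of order 2 is {1, 29}.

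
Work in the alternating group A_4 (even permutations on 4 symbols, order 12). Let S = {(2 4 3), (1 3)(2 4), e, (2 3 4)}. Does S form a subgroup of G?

No

Closure fails: (2 4 3) ∘ (1 3)(2 4) = (1 2 3) ∉ S. So S is not a subgroup.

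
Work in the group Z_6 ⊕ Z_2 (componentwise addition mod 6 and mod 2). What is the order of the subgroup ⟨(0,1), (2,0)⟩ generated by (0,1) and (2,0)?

|⟨(0,1)⟩| = 2 and |⟨(2,0)⟩| = 3, so |H| is a multiple of lcm(2, 3) = 6 and divides |G| = 12.
Closing under the operation: H = {(0,0), (0,1), (2,0), (2,1), (4,0), (4,1)}, so |H| = 6.

6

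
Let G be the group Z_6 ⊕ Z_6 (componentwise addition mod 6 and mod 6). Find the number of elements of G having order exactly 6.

24

An element (a,b) has order lcm(ord(a), ord(b)); count pairs with lcm equal to 6.
Enumerating gives 24 such elements.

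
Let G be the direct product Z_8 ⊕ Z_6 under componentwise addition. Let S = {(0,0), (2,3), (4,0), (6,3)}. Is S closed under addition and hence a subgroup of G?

|S| = 4 divides |G| = 48, consistent with Lagrange.
S contains the identity, every element's inverse is in S, and S is closed under +: it is a subgroup.
In fact S = ⟨(2,3)⟩.

Yes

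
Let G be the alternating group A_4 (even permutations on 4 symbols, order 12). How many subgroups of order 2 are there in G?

|G| = 12 and 2 | 12, so subgroups of order 2 are possible by Lagrange.
The subgroups of order 2 are: {e, (1 2)(3 4)}; {e, (1 3)(2 4)}; {e, (1 4)(2 3)}.
So G has 3 subgroups of order 2.

3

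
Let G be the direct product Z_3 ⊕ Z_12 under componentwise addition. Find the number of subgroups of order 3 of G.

4

|G| = 36 and 3 | 36, so subgroups of order 3 are possible by Lagrange.
The subgroups of order 3 are: {(0,0), (0,4), (0,8)}; {(0,0), (1,0), (2,0)}; {(0,0), (1,4), (2,8)}; {(0,0), (1,8), (2,4)}.
So G has 4 subgroups of order 3.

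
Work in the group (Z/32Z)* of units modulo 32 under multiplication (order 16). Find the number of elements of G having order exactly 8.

8

The elements of order 8 are: 3, 5, 11, 13, 19, 21, 27, 29.
That's 8.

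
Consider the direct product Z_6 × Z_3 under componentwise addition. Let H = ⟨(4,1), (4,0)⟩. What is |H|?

9

|⟨(4,1)⟩| = 3 and |⟨(4,0)⟩| = 3, so |H| is a multiple of lcm(3, 3) = 3 and divides |G| = 18.
Closing under the operation: H = {(0,0), (0,1), (0,2), (2,0), (2,1), (2,2), (4,0), (4,1), (4,2)}, so |H| = 9.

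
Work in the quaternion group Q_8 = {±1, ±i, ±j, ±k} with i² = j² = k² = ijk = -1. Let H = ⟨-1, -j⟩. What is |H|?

|⟨-1⟩| = 2 and |⟨-j⟩| = 4, so |H| is a multiple of lcm(2, 4) = 4 and divides |G| = 8.
Closing under the operation: H = {1, -1, j, -j}, so |H| = 4.

4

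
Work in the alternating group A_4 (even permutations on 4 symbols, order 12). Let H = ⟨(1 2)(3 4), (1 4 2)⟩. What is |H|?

12

|⟨(1 2)(3 4)⟩| = 2 and |⟨(1 4 2)⟩| = 3, so |H| is a multiple of lcm(2, 3) = 6 and divides |G| = 12.
Closing {(1 2)(3 4), (1 4 2)} under the group operation gives all of G, so |H| = 12.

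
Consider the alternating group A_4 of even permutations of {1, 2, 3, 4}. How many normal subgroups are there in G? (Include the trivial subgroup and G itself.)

3

G has 10 subgroups. Checking conjugation-invariance by order — order 1: 1/1 normal; order 2: 0/3 normal; order 3: 0/4 normal; order 4: 1/1 normal; order 12: 1/1 normal.
Total normal subgroups: 3.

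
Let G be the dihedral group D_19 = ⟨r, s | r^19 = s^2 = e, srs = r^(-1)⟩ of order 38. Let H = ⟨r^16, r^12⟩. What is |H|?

19

|⟨r^16⟩| = 19 and |⟨r^12⟩| = 19, so |H| is a multiple of lcm(19, 19) = 19 and divides |G| = 38.
Closing under the operation: H = {e, r, r^2, r^3, r^4, r^5, r^6, r^7, r^8, r^9, r^10, r^11, r^12, r^13, r^14, r^15, r^16, r^17, r^18}, so |H| = 19.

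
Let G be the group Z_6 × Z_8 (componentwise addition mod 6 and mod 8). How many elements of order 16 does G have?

0

An element (a,b) has order lcm(ord(a), ord(b)); count pairs with lcm equal to 16.
Enumerating gives 0 such elements.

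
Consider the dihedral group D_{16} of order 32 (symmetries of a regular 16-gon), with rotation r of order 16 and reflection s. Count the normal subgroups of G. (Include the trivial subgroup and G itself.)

G has 36 subgroups. Checking conjugation-invariance by order — order 1: 1/1 normal; order 2: 1/17 normal; order 4: 1/9 normal; order 8: 1/5 normal; order 16: 3/3 normal; order 32: 1/1 normal.
Total normal subgroups: 8.

8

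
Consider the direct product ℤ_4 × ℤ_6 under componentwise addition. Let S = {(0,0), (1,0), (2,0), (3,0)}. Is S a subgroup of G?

|S| = 4 divides |G| = 24, consistent with Lagrange.
S contains the identity, every element's inverse is in S, and S is closed under +: it is a subgroup.
In fact S = ⟨(1,0)⟩.

Yes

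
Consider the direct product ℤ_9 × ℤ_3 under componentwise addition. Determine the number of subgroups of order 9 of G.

4

|G| = 27 and 9 | 27, so subgroups of order 9 are possible by Lagrange.
The subgroups of order 9 are: {(0,0), (0,1), (0,2), (3,0), (3,1), (3,2), (6,0), (6,1), (6,2)}; {(0,0), (1,0), (2,0), (3,0), (4,0), (5,0), (6,0), (7,0), (8,0)}; {(0,0), (1,1), (2,2), (3,0), (4,1), (5,2), (6,0), (7,1), (8,2)}; {(0,0), (1,2), (2,1), (3,0), (4,2), (5,1), (6,0), (7,2), (8,1)}.
So G has 4 subgroups of order 9.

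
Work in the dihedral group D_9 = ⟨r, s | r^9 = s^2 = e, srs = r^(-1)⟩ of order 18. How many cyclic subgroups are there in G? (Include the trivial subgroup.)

Each element a generates a cyclic subgroup ⟨a⟩; distinct elements may generate the same one (a cyclic group of order d has φ(d) generators).
Cyclic subgroups by order — order 1: 1; order 2: 9; order 3: 1; order 9: 1.
Total: 12.

12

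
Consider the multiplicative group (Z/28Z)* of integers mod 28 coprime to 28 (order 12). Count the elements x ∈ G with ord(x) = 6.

6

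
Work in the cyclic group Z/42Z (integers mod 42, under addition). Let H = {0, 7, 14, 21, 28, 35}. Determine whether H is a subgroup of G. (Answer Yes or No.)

Yes

|H| = 6 divides |G| = 42, consistent with Lagrange.
H contains the identity, every element's inverse is in H, and H is closed under +: it is a subgroup.
In fact H = ⟨35⟩.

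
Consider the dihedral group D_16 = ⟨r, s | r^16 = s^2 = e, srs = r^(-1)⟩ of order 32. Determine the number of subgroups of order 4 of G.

|G| = 32 and 4 | 32, so subgroups of order 4 are possible by Lagrange.
The subgroups of order 4 are: {e, r^8, r^2s, r^10s}; {e, r^8, r^3s, r^11s}; {e, r^4, r^8, r^12}; {e, r^8, r^4s, r^12s}; … (9 in all).
So G has 9 subgroups of order 4.

9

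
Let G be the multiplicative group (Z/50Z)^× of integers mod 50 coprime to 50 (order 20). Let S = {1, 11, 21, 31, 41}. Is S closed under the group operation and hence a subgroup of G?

|S| = 5 divides |G| = 20, consistent with Lagrange.
S contains the identity, every element's inverse is in S, and S is closed under ·: it is a subgroup.
In fact S = ⟨21⟩.

Yes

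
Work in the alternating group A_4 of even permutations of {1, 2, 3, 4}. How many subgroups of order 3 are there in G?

4

|G| = 12 and 3 | 12, so subgroups of order 3 are possible by Lagrange.
The subgroups of order 3 are: {e, (1 2 3), (1 3 2)}; {e, (1 2 4), (1 4 2)}; {e, (1 3 4), (1 4 3)}; {e, (2 3 4), (2 4 3)}.
So G has 4 subgroups of order 3.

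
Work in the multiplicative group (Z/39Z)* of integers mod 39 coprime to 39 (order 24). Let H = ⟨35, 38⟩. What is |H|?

|⟨35⟩| = 6 and |⟨38⟩| = 2, so |H| is a multiple of lcm(6, 2) = 6 and divides |G| = 24.
Closing under the operation: H = {1, 4, 10, 14, 16, 17, 22, 23, 25, 29, 35, 38}, so |H| = 12.

12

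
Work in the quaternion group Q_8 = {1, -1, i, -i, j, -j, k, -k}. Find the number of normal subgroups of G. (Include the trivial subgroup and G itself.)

G has 6 subgroups. Checking conjugation-invariance by order — order 1: 1/1 normal; order 2: 1/1 normal; order 4: 3/3 normal; order 8: 1/1 normal.
Total normal subgroups: 6.

6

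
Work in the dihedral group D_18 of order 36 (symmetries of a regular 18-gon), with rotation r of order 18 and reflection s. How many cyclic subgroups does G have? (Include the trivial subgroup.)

24

Group the elements of G by the cyclic subgroup they generate; each cyclic subgroup of order d accounts for φ(d) elements.
Cyclic subgroups by order — order 1: 1; order 2: 19; order 3: 1; order 6: 1; order 9: 1; order 18: 1.
Total: 24.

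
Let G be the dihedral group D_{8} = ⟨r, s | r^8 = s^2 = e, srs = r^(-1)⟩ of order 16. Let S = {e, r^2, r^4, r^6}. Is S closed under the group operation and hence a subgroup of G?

|S| = 4 divides |G| = 16, consistent with Lagrange.
S contains the identity, every element's inverse is in S, and S is closed under ·: it is a subgroup.
In fact S = ⟨r^6⟩.

Yes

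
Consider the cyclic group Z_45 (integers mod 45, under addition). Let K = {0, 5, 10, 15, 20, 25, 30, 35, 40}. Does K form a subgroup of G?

Yes

|K| = 9 divides |G| = 45, consistent with Lagrange.
K contains the identity, every element's inverse is in K, and K is closed under +: it is a subgroup.
In fact K = ⟨35⟩.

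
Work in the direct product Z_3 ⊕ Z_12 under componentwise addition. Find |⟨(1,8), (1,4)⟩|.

|⟨(1,8)⟩| = 3 and |⟨(1,4)⟩| = 3, so |H| is a multiple of lcm(3, 3) = 3 and divides |G| = 36.
Closing under the operation: H = {(0,0), (0,4), (0,8), (1,0), (1,4), (1,8), (2,0), (2,4), (2,8)}, so |H| = 9.

9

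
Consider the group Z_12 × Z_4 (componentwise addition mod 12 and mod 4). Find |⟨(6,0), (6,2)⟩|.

|⟨(6,0)⟩| = 2 and |⟨(6,2)⟩| = 2, so |H| is a multiple of lcm(2, 2) = 2 and divides |G| = 48.
Closing under the operation: H = {(0,0), (0,2), (6,0), (6,2)}, so |H| = 4.

4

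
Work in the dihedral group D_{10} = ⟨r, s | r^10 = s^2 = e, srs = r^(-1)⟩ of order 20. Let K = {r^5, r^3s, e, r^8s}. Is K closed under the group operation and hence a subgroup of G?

Yes

|K| = 4 divides |G| = 20, consistent with Lagrange.
K contains the identity, every element's inverse is in K, and K is closed under ·: it is a subgroup.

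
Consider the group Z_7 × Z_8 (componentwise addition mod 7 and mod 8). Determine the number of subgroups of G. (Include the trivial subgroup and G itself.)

|G| = 56, so by Lagrange every subgroup order divides 56. Divisors: 1, 2, 4, 7, 8, 14, 28, 56.
Subgroups by order — order 1: 1; order 2: 1; order 4: 1; order 7: 1; order 8: 1; order 14: 1; order 28: 1; order 56: 1.
Total: 1 + 1 + 1 + 1 + 1 + 1 + 1 + 1 = 8.

8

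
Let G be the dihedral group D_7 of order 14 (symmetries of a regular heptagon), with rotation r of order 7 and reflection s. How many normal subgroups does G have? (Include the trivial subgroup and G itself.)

G has 10 subgroups. Checking conjugation-invariance by order — order 1: 1/1 normal; order 2: 0/7 normal; order 7: 1/1 normal; order 14: 1/1 normal.
Total normal subgroups: 3.

3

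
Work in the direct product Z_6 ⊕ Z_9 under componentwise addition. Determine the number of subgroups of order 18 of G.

4

|G| = 54 and 18 | 54, so subgroups of order 18 are possible by Lagrange.
The subgroups of order 18 are: {(0,0), (0,1), (0,2), (0,3), (0,4), (0,5), (0,6), (0,7), (0,8), (3,0), (3,1), (3,2), (3,3), (3,4), (3,5), (3,6), (3,7), (3,8)}; {(0,0), (0,3), (0,6), (1,0), (1,3), (1,6), (2,0), (2,3), (2,6), (3,0), (3,3), (3,6), (4,0), (4,3), (4,6), (5,0), (5,3), (5,6)}; {(0,0), (0,3), (0,6), (1,1), (1,4), (1,7), (2,2), (2,5), (2,8), (3,0), (3,3), (3,6), (4,1), (4,4), (4,7), (5,2), (5,5), (5,8)}; {(0,0), (0,3), (0,6), (1,2), (1,5), (1,8), (2,1), (2,4), (2,7), (3,0), (3,3), (3,6), (4,2), (4,5), (4,8), (5,1), (5,4), (5,7)}.
So G has 4 subgroups of order 18.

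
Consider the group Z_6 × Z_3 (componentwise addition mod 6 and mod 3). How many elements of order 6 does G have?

8

An element (a,b) has order lcm(ord(a), ord(b)); count pairs with lcm equal to 6.
Enumerating gives 8 such elements.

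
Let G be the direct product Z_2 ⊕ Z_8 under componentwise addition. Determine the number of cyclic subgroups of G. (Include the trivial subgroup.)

8

Each element a generates a cyclic subgroup ⟨a⟩; distinct elements may generate the same one (a cyclic group of order d has φ(d) generators).
Cyclic subgroups by order — order 1: 1; order 2: 3; order 4: 2; order 8: 2.
Total: 8.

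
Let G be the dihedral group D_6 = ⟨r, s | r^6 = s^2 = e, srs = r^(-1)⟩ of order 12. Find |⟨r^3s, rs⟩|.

|⟨r^3s⟩| = 2 and |⟨rs⟩| = 2, so |H| is a multiple of lcm(2, 2) = 2 and divides |G| = 12.
Closing under the operation: H = {e, r^2, r^4, rs, r^3s, r^5s}, so |H| = 6.

6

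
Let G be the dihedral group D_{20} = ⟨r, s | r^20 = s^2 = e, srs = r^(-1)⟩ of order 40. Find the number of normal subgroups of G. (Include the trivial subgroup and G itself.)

G has 48 subgroups. Checking conjugation-invariance by order — order 1: 1/1 normal; order 2: 1/21 normal; order 4: 1/11 normal; order 5: 1/1 normal; order 8: 0/5 normal; order 10: 1/5 normal; order 20: 3/3 normal; order 40: 1/1 normal.
Total normal subgroups: 9.

9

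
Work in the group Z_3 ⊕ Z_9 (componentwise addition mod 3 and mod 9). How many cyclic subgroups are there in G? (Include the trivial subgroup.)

A cyclic subgroup of order d is generated by each of its φ(d) elements of order d, so the cyclic subgroups of order d number (#elements of order d)/φ(d).
Cyclic subgroups by order — order 1: 1; order 3: 4; order 9: 3.
Total: 8.

8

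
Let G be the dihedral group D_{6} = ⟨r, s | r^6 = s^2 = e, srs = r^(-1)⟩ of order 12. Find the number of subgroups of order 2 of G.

7

|G| = 12 and 2 | 12, so subgroups of order 2 are possible by Lagrange.
The subgroups of order 2 are: {e, r^2s}; {e, r^3}; {e, r^3s}; {e, r^4s}; … (7 in all).
So G has 7 subgroups of order 2.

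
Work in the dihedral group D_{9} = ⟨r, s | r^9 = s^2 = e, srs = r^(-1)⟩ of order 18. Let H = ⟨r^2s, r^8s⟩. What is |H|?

|⟨r^2s⟩| = 2 and |⟨r^8s⟩| = 2, so |H| is a multiple of lcm(2, 2) = 2 and divides |G| = 18.
Closing under the operation: H = {e, r^3, r^6, r^2s, r^5s, r^8s}, so |H| = 6.

6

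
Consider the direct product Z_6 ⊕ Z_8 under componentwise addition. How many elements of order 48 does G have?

0

An element (a,b) has order lcm(ord(a), ord(b)); count pairs with lcm equal to 48.
Enumerating gives 0 such elements.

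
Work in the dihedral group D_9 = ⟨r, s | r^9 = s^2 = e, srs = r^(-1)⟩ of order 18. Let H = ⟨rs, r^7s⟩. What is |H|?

6

|⟨rs⟩| = 2 and |⟨r^7s⟩| = 2, so |H| is a multiple of lcm(2, 2) = 2 and divides |G| = 18.
Closing under the operation: H = {e, r^3, r^6, rs, r^4s, r^7s}, so |H| = 6.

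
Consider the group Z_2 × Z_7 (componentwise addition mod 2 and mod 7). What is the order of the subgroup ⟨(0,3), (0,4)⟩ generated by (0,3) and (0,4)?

|⟨(0,3)⟩| = 7 and |⟨(0,4)⟩| = 7, so |H| is a multiple of lcm(7, 7) = 7 and divides |G| = 14.
Closing under the operation: H = {(0,0), (0,1), (0,2), (0,3), (0,4), (0,5), (0,6)}, so |H| = 7.

7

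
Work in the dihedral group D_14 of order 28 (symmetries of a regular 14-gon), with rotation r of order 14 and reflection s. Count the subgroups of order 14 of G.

|G| = 28 and 14 | 28, so subgroups of order 14 are possible by Lagrange.
The subgroups of order 14 are: {e, r, r^2, r^3, r^4, r^5, r^6, r^7, r^8, r^9, r^10, r^11, r^12, r^13}; {e, r^2, r^4, r^6, r^8, r^10, r^12, s, r^2s, r^4s, r^6s, r^8s, r^10s, r^12s}; {e, r^2, r^4, r^6, r^8, r^10, r^12, rs, r^3s, r^5s, r^7s, r^9s, r^11s, r^13s}.
So G has 3 subgroups of order 14.

3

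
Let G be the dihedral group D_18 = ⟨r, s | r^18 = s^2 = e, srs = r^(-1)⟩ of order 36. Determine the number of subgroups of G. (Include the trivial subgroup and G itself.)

45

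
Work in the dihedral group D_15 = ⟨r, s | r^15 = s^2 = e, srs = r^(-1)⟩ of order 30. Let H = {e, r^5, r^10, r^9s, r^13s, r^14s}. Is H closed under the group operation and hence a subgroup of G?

Closure fails: r^10 · r^13s = r^8s ∉ H. So H is not a subgroup.

No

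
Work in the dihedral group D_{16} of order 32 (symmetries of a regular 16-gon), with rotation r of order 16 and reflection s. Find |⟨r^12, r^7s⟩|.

8

|⟨r^12⟩| = 4 and |⟨r^7s⟩| = 2, so |H| is a multiple of lcm(4, 2) = 4 and divides |G| = 32.
Closing under the operation: H = {e, r^4, r^8, r^12, r^3s, r^7s, r^11s, r^15s}, so |H| = 8.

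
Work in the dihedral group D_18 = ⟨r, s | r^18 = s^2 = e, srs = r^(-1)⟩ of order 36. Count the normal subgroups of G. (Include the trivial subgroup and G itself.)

G has 45 subgroups. Checking conjugation-invariance by order — order 1: 1/1 normal; order 2: 1/19 normal; order 3: 1/1 normal; order 4: 0/9 normal; order 6: 1/7 normal; order 9: 1/1 normal; order 12: 0/3 normal; order 18: 3/3 normal; order 36: 1/1 normal.
Total normal subgroups: 9.

9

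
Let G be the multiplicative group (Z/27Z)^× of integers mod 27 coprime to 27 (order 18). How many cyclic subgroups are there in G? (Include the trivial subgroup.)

6

Group the elements of G by the cyclic subgroup they generate; each cyclic subgroup of order d accounts for φ(d) elements.
Cyclic subgroups by order — order 1: 1; order 2: 1; order 3: 1; order 6: 1; order 9: 1; order 18: 1.
Total: 6.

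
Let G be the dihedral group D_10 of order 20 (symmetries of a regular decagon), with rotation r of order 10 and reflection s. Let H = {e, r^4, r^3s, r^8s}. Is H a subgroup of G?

No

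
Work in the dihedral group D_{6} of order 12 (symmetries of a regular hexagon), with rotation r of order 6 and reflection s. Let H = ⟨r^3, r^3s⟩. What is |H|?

|⟨r^3⟩| = 2 and |⟨r^3s⟩| = 2, so |H| is a multiple of lcm(2, 2) = 2 and divides |G| = 12.
Closing under the operation: H = {e, r^3, s, r^3s}, so |H| = 4.

4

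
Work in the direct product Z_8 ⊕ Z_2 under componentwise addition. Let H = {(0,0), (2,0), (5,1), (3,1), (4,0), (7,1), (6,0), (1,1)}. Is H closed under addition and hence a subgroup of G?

|H| = 8 divides |G| = 16, consistent with Lagrange.
H contains the identity, every element's inverse is in H, and H is closed under +: it is a subgroup.
In fact H = ⟨(7,1)⟩.

Yes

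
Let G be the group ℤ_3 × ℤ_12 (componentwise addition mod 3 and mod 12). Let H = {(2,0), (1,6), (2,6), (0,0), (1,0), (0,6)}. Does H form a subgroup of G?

|H| = 6 divides |G| = 36, consistent with Lagrange.
H contains the identity, every element's inverse is in H, and H is closed under +: it is a subgroup.
In fact H = ⟨(2,6)⟩.

Yes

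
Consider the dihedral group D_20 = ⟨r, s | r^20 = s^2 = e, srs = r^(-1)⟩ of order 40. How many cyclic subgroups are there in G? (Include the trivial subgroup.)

Group the elements of G by the cyclic subgroup they generate; each cyclic subgroup of order d accounts for φ(d) elements.
Cyclic subgroups by order — order 1: 1; order 2: 21; order 4: 1; order 5: 1; order 10: 1; order 20: 1.
Total: 26.

26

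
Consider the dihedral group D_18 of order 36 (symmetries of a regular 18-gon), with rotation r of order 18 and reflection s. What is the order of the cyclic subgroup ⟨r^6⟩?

3

Computing powers of r^6: the smallest k with (r^6)^k = e is k = 3.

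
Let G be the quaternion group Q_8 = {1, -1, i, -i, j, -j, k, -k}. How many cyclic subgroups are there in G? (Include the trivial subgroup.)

5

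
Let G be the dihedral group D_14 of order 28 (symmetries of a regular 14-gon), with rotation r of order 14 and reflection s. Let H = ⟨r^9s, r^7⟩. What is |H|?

|⟨r^9s⟩| = 2 and |⟨r^7⟩| = 2, so |H| is a multiple of lcm(2, 2) = 2 and divides |G| = 28.
Closing under the operation: H = {e, r^7, r^2s, r^9s}, so |H| = 4.

4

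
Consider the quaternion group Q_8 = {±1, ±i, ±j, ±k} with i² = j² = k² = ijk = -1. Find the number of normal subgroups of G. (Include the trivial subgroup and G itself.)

6

G has 6 subgroups. Checking conjugation-invariance by order — order 1: 1/1 normal; order 2: 1/1 normal; order 4: 3/3 normal; order 8: 1/1 normal.
Total normal subgroups: 6.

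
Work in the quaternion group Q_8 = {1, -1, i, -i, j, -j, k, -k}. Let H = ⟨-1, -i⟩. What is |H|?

|⟨-1⟩| = 2 and |⟨-i⟩| = 4, so |H| is a multiple of lcm(2, 4) = 4 and divides |G| = 8.
Closing under the operation: H = {1, -1, i, -i}, so |H| = 4.

4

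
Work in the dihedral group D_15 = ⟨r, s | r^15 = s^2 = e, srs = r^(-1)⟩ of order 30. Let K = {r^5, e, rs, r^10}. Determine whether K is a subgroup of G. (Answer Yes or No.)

|K| = 4 does not divide |G| = 30, so by Lagrange K is not a subgroup.

No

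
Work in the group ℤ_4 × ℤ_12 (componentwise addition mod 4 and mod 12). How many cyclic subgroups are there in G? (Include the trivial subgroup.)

A cyclic subgroup of order d is generated by each of its φ(d) elements of order d, so the cyclic subgroups of order d number (#elements of order d)/φ(d).
Cyclic subgroups by order — order 1: 1; order 2: 3; order 3: 1; order 4: 6; order 6: 3; order 12: 6.
Total: 20.

20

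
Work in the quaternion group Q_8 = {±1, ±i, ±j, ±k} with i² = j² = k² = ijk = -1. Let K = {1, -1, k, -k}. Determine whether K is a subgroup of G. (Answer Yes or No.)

Yes

|K| = 4 divides |G| = 8, consistent with Lagrange.
K contains the identity, every element's inverse is in K, and K is closed under ·: it is a subgroup.
In fact K = ⟨-k⟩.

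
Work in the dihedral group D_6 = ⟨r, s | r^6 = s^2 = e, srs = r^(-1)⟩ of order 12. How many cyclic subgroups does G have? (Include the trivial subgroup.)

A cyclic subgroup of order d is generated by each of its φ(d) elements of order d, so the cyclic subgroups of order d number (#elements of order d)/φ(d).
Cyclic subgroups by order — order 1: 1; order 2: 7; order 3: 1; order 6: 1.
Total: 10.

10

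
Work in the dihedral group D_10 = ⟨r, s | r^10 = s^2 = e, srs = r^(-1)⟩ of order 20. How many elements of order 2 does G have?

11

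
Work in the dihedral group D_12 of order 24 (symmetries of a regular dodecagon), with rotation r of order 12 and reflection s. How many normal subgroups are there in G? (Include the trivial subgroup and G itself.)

G has 34 subgroups. Checking conjugation-invariance by order — order 1: 1/1 normal; order 2: 1/13 normal; order 3: 1/1 normal; order 4: 1/7 normal; order 6: 1/5 normal; order 8: 0/3 normal; order 12: 3/3 normal; order 24: 1/1 normal.
Total normal subgroups: 9.

9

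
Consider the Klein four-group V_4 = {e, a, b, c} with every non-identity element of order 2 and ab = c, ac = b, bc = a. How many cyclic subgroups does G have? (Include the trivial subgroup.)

Group the elements of G by the cyclic subgroup they generate; each cyclic subgroup of order d accounts for φ(d) elements.
Cyclic subgroups by order — order 1: 1; order 2: 3.
Total: 4.

4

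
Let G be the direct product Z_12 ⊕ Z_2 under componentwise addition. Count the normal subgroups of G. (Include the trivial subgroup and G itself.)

G is abelian, so every subgroup is normal.
G has 16 subgroups in total, hence 16 normal subgroups.

16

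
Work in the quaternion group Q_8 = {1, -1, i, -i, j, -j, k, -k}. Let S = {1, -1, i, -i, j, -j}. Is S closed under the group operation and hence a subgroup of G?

No

|S| = 6 does not divide |G| = 8, so by Lagrange S is not a subgroup.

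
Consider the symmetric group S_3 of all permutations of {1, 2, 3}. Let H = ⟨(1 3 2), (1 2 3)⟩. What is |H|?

3

|⟨(1 3 2)⟩| = 3 and |⟨(1 2 3)⟩| = 3, so |H| is a multiple of lcm(3, 3) = 3 and divides |G| = 6.
Closing under the operation: H = {e, (1 2 3), (1 3 2)}, so |H| = 3.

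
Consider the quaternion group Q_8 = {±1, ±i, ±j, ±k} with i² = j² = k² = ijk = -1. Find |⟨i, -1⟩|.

|⟨i⟩| = 4 and |⟨-1⟩| = 2, so |H| is a multiple of lcm(4, 2) = 4 and divides |G| = 8.
Closing under the operation: H = {1, -1, i, -i}, so |H| = 4.

4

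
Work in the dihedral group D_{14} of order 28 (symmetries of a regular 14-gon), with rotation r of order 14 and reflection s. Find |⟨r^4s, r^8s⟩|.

|⟨r^4s⟩| = 2 and |⟨r^8s⟩| = 2, so |H| is a multiple of lcm(2, 2) = 2 and divides |G| = 28.
Closing under the operation: H = {e, r^2, r^4, r^6, r^8, r^10, r^12, s, r^2s, r^4s, r^6s, r^8s, r^10s, r^12s}, so |H| = 14.

14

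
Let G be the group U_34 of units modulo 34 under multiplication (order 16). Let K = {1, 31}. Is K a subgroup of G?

31 ∈ K but its inverse 11 ∉ K, so K is not a subgroup.

No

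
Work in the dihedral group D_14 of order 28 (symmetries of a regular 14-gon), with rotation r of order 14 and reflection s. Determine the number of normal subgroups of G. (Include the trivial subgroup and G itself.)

7

G has 28 subgroups. Checking conjugation-invariance by order — order 1: 1/1 normal; order 2: 1/15 normal; order 4: 0/7 normal; order 7: 1/1 normal; order 14: 3/3 normal; order 28: 1/1 normal.
Total normal subgroups: 7.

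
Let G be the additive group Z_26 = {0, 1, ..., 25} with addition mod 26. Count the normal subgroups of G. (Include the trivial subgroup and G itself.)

4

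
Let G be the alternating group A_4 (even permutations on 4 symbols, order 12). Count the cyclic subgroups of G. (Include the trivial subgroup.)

8

A cyclic subgroup of order d is generated by each of its φ(d) elements of order d, so the cyclic subgroups of order d number (#elements of order d)/φ(d).
Cyclic subgroups by order — order 1: 1; order 2: 3; order 3: 4.
Total: 8.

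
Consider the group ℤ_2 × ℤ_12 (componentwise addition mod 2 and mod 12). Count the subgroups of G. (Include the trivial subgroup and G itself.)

16

|G| = 24, so by Lagrange every subgroup order divides 24. Divisors: 1, 2, 3, 4, 6, 8, 12, 24.
Subgroups by order — order 1: 1; order 2: 3; order 3: 1; order 4: 3; order 6: 3; order 8: 1; order 12: 3; order 24: 1.
Total: 1 + 3 + 1 + 3 + 3 + 1 + 3 + 1 = 16.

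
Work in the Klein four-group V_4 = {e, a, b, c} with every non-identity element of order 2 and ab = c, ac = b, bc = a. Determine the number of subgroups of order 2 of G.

3

|G| = 4 and 2 | 4, so subgroups of order 2 are possible by Lagrange.
The subgroups of order 2 are: {e, a}; {e, b}; {e, c}.
So G has 3 subgroups of order 2.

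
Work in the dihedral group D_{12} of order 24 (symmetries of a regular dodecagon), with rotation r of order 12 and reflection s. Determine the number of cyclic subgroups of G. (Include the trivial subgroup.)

A cyclic subgroup of order d is generated by each of its φ(d) elements of order d, so the cyclic subgroups of order d number (#elements of order d)/φ(d).
Cyclic subgroups by order — order 1: 1; order 2: 13; order 3: 1; order 4: 1; order 6: 1; order 12: 1.
Total: 18.

18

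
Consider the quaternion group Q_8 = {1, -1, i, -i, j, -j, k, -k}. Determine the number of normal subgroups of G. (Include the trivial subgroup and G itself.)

6

G has 6 subgroups. Checking conjugation-invariance by order — order 1: 1/1 normal; order 2: 1/1 normal; order 4: 3/3 normal; order 8: 1/1 normal.
Total normal subgroups: 6.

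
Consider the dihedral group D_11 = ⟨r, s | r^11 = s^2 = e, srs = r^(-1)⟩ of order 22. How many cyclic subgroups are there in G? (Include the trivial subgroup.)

13

Group the elements of G by the cyclic subgroup they generate; each cyclic subgroup of order d accounts for φ(d) elements.
Cyclic subgroups by order — order 1: 1; order 2: 11; order 11: 1.
Total: 13.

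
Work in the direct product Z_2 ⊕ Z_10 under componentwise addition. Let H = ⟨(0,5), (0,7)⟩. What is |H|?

10

|⟨(0,5)⟩| = 2 and |⟨(0,7)⟩| = 10, so |H| is a multiple of lcm(2, 10) = 10 and divides |G| = 20.
Closing under the operation: H = {(0,0), (0,1), (0,2), (0,3), (0,4), (0,5), (0,6), (0,7), (0,8), (0,9)}, so |H| = 10.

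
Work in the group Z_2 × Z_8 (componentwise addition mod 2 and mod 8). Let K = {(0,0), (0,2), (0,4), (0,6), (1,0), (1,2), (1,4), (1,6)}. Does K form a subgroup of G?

|K| = 8 divides |G| = 16, consistent with Lagrange.
K contains the identity, every element's inverse is in K, and K is closed under +: it is a subgroup.

Yes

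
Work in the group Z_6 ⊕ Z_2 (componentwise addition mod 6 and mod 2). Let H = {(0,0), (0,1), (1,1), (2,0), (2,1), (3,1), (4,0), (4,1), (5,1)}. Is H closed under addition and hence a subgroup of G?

|H| = 9 does not divide |G| = 12, so by Lagrange H is not a subgroup.

No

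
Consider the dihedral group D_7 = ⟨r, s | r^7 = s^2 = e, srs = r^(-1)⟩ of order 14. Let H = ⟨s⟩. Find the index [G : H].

7

|⟨s⟩| = 2 and |G| = 14.
By Lagrange, [G : H] = |G|/|H| = 14/2 = 7.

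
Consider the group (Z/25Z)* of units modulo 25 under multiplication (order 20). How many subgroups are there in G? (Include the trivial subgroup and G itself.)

6

|G| = 20, so by Lagrange every subgroup order divides 20. Divisors: 1, 2, 4, 5, 10, 20.
Subgroups by order — order 1: 1; order 2: 1; order 4: 1; order 5: 1; order 10: 1; order 20: 1.
Total: 1 + 1 + 1 + 1 + 1 + 1 = 6.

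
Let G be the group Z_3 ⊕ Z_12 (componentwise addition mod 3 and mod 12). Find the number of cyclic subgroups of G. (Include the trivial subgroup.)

Each element a generates a cyclic subgroup ⟨a⟩; distinct elements may generate the same one (a cyclic group of order d has φ(d) generators).
Cyclic subgroups by order — order 1: 1; order 2: 1; order 3: 4; order 4: 1; order 6: 4; order 12: 4.
Total: 15.

15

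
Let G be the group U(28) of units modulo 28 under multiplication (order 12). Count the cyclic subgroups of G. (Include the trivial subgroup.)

Each element a generates a cyclic subgroup ⟨a⟩; distinct elements may generate the same one (a cyclic group of order d has φ(d) generators).
Cyclic subgroups by order — order 1: 1; order 2: 3; order 3: 1; order 6: 3.
Total: 8.

8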